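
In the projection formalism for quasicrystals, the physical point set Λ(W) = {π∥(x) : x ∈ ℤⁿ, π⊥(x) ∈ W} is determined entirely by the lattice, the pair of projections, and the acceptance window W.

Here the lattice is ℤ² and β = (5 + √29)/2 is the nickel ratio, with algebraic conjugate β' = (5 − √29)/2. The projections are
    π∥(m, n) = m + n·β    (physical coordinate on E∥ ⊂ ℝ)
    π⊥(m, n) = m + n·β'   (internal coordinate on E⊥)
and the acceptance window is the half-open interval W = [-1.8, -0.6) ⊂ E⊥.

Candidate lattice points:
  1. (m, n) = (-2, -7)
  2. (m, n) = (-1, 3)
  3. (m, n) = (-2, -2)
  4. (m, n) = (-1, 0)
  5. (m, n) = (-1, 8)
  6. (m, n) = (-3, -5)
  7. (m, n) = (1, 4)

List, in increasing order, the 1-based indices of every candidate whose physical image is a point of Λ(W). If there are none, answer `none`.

1, 2, 3, 4

Numerically β ≈ 5.1926 and β' = −1/β ≈ -0.1926.
candidate 1: (m,n)=(-2,-7) → π∥ = -2-7·β ≈ -38.3481, π⊥ = -2-7·β' ≈ -0.6519 ∈ [-1.8, -0.6) ⇒ IN Λ
candidate 2: (m,n)=(-1,3) → π∥ = -1+3·β ≈ 14.5777, π⊥ = -1+3·β' ≈ -1.5777 ∈ [-1.8, -0.6) ⇒ IN Λ
candidate 3: (m,n)=(-2,-2) → π∥ = -2-2·β ≈ -12.3852, π⊥ = -2-2·β' ≈ -1.6148 ∈ [-1.8, -0.6) ⇒ IN Λ
candidate 4: (m,n)=(-1,0) → π∥ = -1+0·β ≈ -1.0000, π⊥ = -1+0·β' ≈ -1.0000 ∈ [-1.8, -0.6) ⇒ IN Λ
candidate 5: (m,n)=(-1,8) → π∥ = -1+8·β ≈ 40.5407, π⊥ = -1+8·β' ≈ -2.5407 ∉ [-1.8, -0.6) ⇒ out
candidate 6: (m,n)=(-3,-5) → π∥ = -3-5·β ≈ -28.9629, π⊥ = -3-5·β' ≈ -2.0371 ∉ [-1.8, -0.6) ⇒ out
candidate 7: (m,n)=(1,4) → π∥ = 1+4·β ≈ 21.7703, π⊥ = 1+4·β' ≈ 0.2297 ∉ [-1.8, -0.6) ⇒ out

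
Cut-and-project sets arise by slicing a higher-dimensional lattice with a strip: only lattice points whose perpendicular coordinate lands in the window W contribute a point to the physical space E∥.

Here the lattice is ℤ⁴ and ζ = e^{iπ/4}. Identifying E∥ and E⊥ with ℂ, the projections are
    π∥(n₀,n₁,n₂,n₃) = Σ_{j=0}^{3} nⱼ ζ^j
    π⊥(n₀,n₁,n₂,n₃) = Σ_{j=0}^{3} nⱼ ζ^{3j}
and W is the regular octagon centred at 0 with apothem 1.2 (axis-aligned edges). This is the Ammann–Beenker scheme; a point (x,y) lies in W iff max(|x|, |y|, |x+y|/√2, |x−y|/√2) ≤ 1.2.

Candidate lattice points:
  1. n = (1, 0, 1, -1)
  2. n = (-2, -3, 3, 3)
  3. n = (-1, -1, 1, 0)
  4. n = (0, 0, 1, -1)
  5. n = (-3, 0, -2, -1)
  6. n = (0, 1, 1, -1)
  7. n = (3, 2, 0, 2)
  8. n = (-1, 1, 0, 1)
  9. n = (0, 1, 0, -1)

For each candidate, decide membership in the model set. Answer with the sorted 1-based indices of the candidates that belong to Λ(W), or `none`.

none

π⊥(n) = n₀ + n₁ζ³ + n₂ζ⁶ + n₃ζ⁹ where ζ = e^{iπ/4}.
candidate 1: n = (1, 0, 1, -1) → π⊥ ≈ (+0.29289, -1.70711); max(|x|,|y|,|x±y|/√2) = 1.70711 > 1.2 ⇒ ∉ W
candidate 2: n = (-2, -3, 3, 3) → π⊥ ≈ (+2.24264, -3.00000); max(|x|,|y|,|x±y|/√2) = 3.70711 > 1.2 ⇒ ∉ W
candidate 3: n = (-1, -1, 1, 0) → π⊥ ≈ (-0.29289, -1.70711); max(|x|,|y|,|x±y|/√2) = 1.70711 > 1.2 ⇒ ∉ W
candidate 4: n = (0, 0, 1, -1) → π⊥ ≈ (-0.70711, -1.70711); max(|x|,|y|,|x±y|/√2) = 1.70711 > 1.2 ⇒ ∉ W
candidate 5: n = (-3, 0, -2, -1) → π⊥ ≈ (-3.70711, +1.29289); max(|x|,|y|,|x±y|/√2) = 3.70711 > 1.2 ⇒ ∉ W
candidate 6: n = (0, 1, 1, -1) → π⊥ ≈ (-1.41421, -1.00000); max(|x|,|y|,|x±y|/√2) = 1.70711 > 1.2 ⇒ ∉ W
candidate 7: n = (3, 2, 0, 2) → π⊥ ≈ (+3.00000, +2.82843); max(|x|,|y|,|x±y|/√2) = 4.12132 > 1.2 ⇒ ∉ W
candidate 8: n = (-1, 1, 0, 1) → π⊥ ≈ (-1.00000, +1.41421); max(|x|,|y|,|x±y|/√2) = 1.70711 > 1.2 ⇒ ∉ W
candidate 9: n = (0, 1, 0, -1) → π⊥ ≈ (-1.41421, +0.00000); max(|x|,|y|,|x±y|/√2) = 1.41421 > 1.2 ⇒ ∉ W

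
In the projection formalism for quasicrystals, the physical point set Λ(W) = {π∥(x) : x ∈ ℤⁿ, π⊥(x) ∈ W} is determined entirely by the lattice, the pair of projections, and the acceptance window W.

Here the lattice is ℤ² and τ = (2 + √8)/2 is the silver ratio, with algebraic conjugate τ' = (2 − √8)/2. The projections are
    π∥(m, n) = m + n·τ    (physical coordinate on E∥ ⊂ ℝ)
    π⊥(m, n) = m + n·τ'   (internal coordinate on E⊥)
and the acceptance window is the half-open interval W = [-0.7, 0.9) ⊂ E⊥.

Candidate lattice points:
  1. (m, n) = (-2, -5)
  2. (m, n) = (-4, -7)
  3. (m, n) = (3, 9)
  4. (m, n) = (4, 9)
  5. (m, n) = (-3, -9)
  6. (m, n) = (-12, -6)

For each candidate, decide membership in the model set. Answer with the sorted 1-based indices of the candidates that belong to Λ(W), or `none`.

Compute τ' = (2−√8)/2 = -0.4142, so π⊥(m,n) = m -0.4142·n.
[1] lift (-2,-5): star map gives 0.0711; window check -0.7 ≤ 0.0711 < 0.9 is true → IN Λ
[2] lift (-4,-7): star map gives -1.1005; window check -0.7 ≤ -1.1005 < 0.9 is false → out
[3] lift (3,9): star map gives -0.7279; window check -0.7 ≤ -0.7279 < 0.9 is false → out
[4] lift (4,9): star map gives 0.2721; window check -0.7 ≤ 0.2721 < 0.9 is true → IN Λ
[5] lift (-3,-9): star map gives 0.7279; window check -0.7 ≤ 0.7279 < 0.9 is true → IN Λ
[6] lift (-12,-6): star map gives -9.5147; window check -0.7 ≤ -9.5147 < 0.9 is false → out

1, 4, 5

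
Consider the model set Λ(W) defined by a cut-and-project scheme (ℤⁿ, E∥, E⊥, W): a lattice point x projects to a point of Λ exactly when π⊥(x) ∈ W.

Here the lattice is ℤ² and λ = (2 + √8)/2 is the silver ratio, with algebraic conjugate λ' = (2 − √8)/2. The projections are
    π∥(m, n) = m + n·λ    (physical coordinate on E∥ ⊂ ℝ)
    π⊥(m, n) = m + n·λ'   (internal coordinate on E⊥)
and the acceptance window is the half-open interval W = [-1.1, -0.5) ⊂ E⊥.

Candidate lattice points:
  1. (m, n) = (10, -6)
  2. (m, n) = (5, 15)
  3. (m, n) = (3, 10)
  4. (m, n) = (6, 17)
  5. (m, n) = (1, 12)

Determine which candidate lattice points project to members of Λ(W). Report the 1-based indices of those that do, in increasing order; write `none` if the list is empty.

4

λ' = (2−√8)/2 ≈ -0.41421.
[1] lift (10,-6): star map gives 12.48528; window check -1.1 ≤ 12.48528 < -0.5 is false → out
[2] lift (5,15): star map gives -1.21320; window check -1.1 ≤ -1.21320 < -0.5 is false → out
[3] lift (3,10): star map gives -1.14214; window check -1.1 ≤ -1.14214 < -0.5 is false → out
[4] lift (6,17): star map gives -1.04163; window check -1.1 ≤ -1.04163 < -0.5 is true → IN Λ
[5] lift (1,12): star map gives -3.97056; window check -1.1 ≤ -3.97056 < -0.5 is false → out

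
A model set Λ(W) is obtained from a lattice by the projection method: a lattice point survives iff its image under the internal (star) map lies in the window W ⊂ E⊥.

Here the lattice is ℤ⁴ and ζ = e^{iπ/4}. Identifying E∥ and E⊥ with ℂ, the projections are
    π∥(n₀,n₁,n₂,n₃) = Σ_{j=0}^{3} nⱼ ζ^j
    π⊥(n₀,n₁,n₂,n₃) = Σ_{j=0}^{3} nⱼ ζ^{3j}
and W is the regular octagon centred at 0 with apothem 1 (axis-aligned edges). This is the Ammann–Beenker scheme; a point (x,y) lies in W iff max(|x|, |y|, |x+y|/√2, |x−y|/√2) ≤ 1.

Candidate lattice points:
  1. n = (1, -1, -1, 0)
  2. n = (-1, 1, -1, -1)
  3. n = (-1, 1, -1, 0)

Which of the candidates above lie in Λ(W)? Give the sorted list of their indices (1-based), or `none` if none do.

none

Internal map: ζ^{3j} for j=0..3 gives (1,0), (−√2/2,√2/2), (0,−1), (√2/2,√2/2).
#1 (1, -1, -1, 0): internal (1.707107, 0.292893); octagon support 1.707107 vs apothem 1 → ∉ W
#2 (-1, 1, -1, -1): internal (-2.414214, 1.000000); octagon support 2.414214 vs apothem 1 → ∉ W
#3 (-1, 1, -1, 0): internal (-1.707107, 1.707107); octagon support 2.414214 vs apothem 1 → ∉ W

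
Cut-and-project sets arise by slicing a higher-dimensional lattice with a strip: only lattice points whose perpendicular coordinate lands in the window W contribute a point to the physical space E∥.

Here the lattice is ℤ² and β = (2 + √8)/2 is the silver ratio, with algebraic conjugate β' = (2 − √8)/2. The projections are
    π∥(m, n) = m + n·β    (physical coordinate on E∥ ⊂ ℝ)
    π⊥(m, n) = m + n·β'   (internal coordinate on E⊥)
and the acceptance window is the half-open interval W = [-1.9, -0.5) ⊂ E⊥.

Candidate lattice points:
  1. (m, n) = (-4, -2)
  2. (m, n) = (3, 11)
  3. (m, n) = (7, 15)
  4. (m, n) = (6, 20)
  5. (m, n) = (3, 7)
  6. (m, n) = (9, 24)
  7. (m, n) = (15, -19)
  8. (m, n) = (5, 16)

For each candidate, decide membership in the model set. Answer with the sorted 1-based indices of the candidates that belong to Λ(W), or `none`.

β' = (2−√8)/2 ≈ -0.41421.
#1 (-4,-2): internal coord -4 + (-2)·β' = -3.17157; -3.17157 ∉ [-1.9, -0.5) → out
#2 (3,11): internal coord 3 + (11)·β' = -1.55635; -1.55635 ∈ [-1.9, -0.5) → IN Λ
#3 (7,15): internal coord 7 + (15)·β' = +0.78680; +0.78680 ∉ [-1.9, -0.5) → out
#4 (6,20): internal coord 6 + (20)·β' = -2.28427; -2.28427 ∉ [-1.9, -0.5) → out
#5 (3,7): internal coord 3 + (7)·β' = +0.10051; +0.10051 ∉ [-1.9, -0.5) → out
#6 (9,24): internal coord 9 + (24)·β' = -0.94113; -0.94113 ∈ [-1.9, -0.5) → IN Λ
#7 (15,-19): internal coord 15 + (-19)·β' = +22.87006; +22.87006 ∉ [-1.9, -0.5) → out
#8 (5,16): internal coord 5 + (16)·β' = -1.62742; -1.62742 ∈ [-1.9, -0.5) → IN Λ

2, 6, 8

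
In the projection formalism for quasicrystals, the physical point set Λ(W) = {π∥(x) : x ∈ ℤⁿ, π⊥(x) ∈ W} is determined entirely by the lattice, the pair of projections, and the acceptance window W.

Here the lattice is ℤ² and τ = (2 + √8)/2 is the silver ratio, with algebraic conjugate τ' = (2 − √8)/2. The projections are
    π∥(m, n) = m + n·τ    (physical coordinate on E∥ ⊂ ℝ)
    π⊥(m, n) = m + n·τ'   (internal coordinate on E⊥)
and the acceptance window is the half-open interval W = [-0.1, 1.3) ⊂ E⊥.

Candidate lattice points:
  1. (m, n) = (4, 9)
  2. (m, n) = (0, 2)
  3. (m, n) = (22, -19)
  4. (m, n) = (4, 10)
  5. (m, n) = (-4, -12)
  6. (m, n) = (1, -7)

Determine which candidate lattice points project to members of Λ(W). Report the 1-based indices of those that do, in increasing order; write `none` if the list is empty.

1, 5

τ' = (2−√8)/2 ≈ -0.414214.
[1] lift (4,9): star map gives 0.272078; window check -0.1 ≤ 0.272078 < 1.3 is true → IN Λ
[2] lift (0,2): star map gives -0.828427; window check -0.1 ≤ -0.828427 < 1.3 is false → out
[3] lift (22,-19): star map gives 29.870058; window check -0.1 ≤ 29.870058 < 1.3 is false → out
[4] lift (4,10): star map gives -0.142136; window check -0.1 ≤ -0.142136 < 1.3 is false → out
[5] lift (-4,-12): star map gives 0.970563; window check -0.1 ≤ 0.970563 < 1.3 is true → IN Λ
[6] lift (1,-7): star map gives 3.899495; window check -0.1 ≤ 3.899495 < 1.3 is false → out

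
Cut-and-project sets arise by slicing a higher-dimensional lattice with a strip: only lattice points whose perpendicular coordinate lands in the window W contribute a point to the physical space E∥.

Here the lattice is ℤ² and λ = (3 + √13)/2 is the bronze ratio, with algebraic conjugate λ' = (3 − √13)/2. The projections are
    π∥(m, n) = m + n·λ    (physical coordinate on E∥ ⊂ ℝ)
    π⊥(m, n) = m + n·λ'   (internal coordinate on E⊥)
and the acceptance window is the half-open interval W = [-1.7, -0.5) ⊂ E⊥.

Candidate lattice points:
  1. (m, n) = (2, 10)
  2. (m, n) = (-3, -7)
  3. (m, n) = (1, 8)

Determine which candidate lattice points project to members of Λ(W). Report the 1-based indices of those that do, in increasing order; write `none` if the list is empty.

1, 2, 3

Compute λ' = (3−√13)/2 = -0.3028, so π⊥(m,n) = m -0.3028·n.
#1 (2,10): internal coord 2 + (10)·λ' = -1.0278; -1.0278 ∈ [-1.7, -0.5) → IN Λ
#2 (-3,-7): internal coord -3 + (-7)·λ' = -0.8806; -0.8806 ∈ [-1.7, -0.5) → IN Λ
#3 (1,8): internal coord 1 + (8)·λ' = -1.4222; -1.4222 ∈ [-1.7, -0.5) → IN Λ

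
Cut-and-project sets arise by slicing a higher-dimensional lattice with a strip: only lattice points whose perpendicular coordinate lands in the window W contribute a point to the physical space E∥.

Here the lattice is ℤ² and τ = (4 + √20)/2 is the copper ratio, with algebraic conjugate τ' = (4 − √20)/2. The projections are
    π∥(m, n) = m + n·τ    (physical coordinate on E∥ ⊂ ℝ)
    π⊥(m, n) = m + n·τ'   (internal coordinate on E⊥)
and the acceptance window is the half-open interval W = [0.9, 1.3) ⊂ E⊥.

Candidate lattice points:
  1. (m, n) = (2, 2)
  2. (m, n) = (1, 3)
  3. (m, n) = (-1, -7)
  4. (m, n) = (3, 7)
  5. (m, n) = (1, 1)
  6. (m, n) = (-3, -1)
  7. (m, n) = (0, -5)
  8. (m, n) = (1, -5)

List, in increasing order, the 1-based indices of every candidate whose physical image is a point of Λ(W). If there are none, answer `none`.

7

τ' = (4−√20)/2 ≈ -0.23607.
[1] lift (2,2): star map gives 1.52786; window check 0.9 ≤ 1.52786 < 1.3 is false → out
[2] lift (1,3): star map gives 0.29180; window check 0.9 ≤ 0.29180 < 1.3 is false → out
[3] lift (-1,-7): star map gives 0.65248; window check 0.9 ≤ 0.65248 < 1.3 is false → out
[4] lift (3,7): star map gives 1.34752; window check 0.9 ≤ 1.34752 < 1.3 is false → out
[5] lift (1,1): star map gives 0.76393; window check 0.9 ≤ 0.76393 < 1.3 is false → out
[6] lift (-3,-1): star map gives -2.76393; window check 0.9 ≤ -2.76393 < 1.3 is false → out
[7] lift (0,-5): star map gives 1.18034; window check 0.9 ≤ 1.18034 < 1.3 is true → IN Λ
[8] lift (1,-5): star map gives 2.18034; window check 0.9 ≤ 2.18034 < 1.3 is false → out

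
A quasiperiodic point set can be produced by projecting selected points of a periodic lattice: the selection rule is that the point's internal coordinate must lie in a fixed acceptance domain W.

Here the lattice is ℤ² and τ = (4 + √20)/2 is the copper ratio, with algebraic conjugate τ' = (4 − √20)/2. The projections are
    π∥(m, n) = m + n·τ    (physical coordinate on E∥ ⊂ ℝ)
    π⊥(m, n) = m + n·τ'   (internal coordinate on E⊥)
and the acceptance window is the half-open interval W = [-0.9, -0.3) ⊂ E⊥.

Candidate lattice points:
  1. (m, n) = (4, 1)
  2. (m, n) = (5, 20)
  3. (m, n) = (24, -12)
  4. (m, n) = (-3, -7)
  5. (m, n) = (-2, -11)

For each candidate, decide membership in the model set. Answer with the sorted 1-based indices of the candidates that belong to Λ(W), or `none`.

none

Numerically τ ≈ 4.2361 and τ' = −1/τ ≈ -0.2361.
#1 (4,1): internal coord 4 + (1)·τ' = +3.7639; +3.7639 ∉ [-0.9, -0.3) → out
#2 (5,20): internal coord 5 + (20)·τ' = +0.2786; +0.2786 ∉ [-0.9, -0.3) → out
#3 (24,-12): internal coord 24 + (-12)·τ' = +26.8328; +26.8328 ∉ [-0.9, -0.3) → out
#4 (-3,-7): internal coord -3 + (-7)·τ' = -1.3475; -1.3475 ∉ [-0.9, -0.3) → out
#5 (-2,-11): internal coord -2 + (-11)·τ' = +0.5967; +0.5967 ∉ [-0.9, -0.3) → out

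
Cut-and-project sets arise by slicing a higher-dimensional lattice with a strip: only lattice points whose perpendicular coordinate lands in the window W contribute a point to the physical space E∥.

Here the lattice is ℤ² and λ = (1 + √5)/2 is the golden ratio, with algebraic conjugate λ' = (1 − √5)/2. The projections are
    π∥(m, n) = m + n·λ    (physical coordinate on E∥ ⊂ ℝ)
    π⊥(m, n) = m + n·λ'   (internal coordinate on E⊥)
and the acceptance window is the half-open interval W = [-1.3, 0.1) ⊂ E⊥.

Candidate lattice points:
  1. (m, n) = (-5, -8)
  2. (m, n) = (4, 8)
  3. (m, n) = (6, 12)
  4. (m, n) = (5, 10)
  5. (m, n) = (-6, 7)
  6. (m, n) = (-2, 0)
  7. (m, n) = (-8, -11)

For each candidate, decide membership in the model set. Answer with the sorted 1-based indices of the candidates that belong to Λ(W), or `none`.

1, 2, 4, 7

Compute λ' = (1−√5)/2 = -0.61803, so π⊥(m,n) = m -0.61803·n.
candidate 1: (m,n)=(-5,-8) → π∥ = -5-8·λ ≈ -17.94427, π⊥ = -5-8·λ' ≈ -0.05573 ∈ [-1.3, 0.1) ⇒ IN Λ
candidate 2: (m,n)=(4,8) → π∥ = 4+8·λ ≈ 16.94427, π⊥ = 4+8·λ' ≈ -0.94427 ∈ [-1.3, 0.1) ⇒ IN Λ
candidate 3: (m,n)=(6,12) → π∥ = 6+12·λ ≈ 25.41641, π⊥ = 6+12·λ' ≈ -1.41641 ∉ [-1.3, 0.1) ⇒ out
candidate 4: (m,n)=(5,10) → π∥ = 5+10·λ ≈ 21.18034, π⊥ = 5+10·λ' ≈ -1.18034 ∈ [-1.3, 0.1) ⇒ IN Λ
candidate 5: (m,n)=(-6,7) → π∥ = -6+7·λ ≈ 5.32624, π⊥ = -6+7·λ' ≈ -10.32624 ∉ [-1.3, 0.1) ⇒ out
candidate 6: (m,n)=(-2,0) → π∥ = -2+0·λ ≈ -2.00000, π⊥ = -2+0·λ' ≈ -2.00000 ∉ [-1.3, 0.1) ⇒ out
candidate 7: (m,n)=(-8,-11) → π∥ = -8-11·λ ≈ -25.79837, π⊥ = -8-11·λ' ≈ -1.20163 ∈ [-1.3, 0.1) ⇒ IN Λ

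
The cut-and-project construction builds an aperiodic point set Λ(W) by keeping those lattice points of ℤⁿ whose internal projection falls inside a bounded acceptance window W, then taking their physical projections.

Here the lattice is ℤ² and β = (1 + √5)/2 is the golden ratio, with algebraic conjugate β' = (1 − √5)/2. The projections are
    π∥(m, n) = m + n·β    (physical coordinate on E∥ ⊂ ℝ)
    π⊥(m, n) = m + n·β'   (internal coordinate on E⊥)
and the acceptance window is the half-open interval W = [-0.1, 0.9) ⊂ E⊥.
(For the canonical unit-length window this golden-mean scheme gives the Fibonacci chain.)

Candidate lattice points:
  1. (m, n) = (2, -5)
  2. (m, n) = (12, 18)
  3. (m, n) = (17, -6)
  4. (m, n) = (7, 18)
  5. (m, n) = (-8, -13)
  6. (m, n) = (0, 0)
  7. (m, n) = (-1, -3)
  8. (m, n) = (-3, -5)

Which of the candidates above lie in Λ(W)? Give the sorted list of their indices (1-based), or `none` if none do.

Compute β' = (1−√5)/2 = -0.6180, so π⊥(m,n) = m -0.6180·n.
candidate 1: (m,n)=(2,-5) → π∥ = 2-5·β ≈ -6.0902, π⊥ = 2-5·β' ≈ 5.0902 ∉ [-0.1, 0.9) ⇒ out
candidate 2: (m,n)=(12,18) → π∥ = 12+18·β ≈ 41.1246, π⊥ = 12+18·β' ≈ 0.8754 ∈ [-0.1, 0.9) ⇒ IN Λ
candidate 3: (m,n)=(17,-6) → π∥ = 17-6·β ≈ 7.2918, π⊥ = 17-6·β' ≈ 20.7082 ∉ [-0.1, 0.9) ⇒ out
candidate 4: (m,n)=(7,18) → π∥ = 7+18·β ≈ 36.1246, π⊥ = 7+18·β' ≈ -4.1246 ∉ [-0.1, 0.9) ⇒ out
candidate 5: (m,n)=(-8,-13) → π∥ = -8-13·β ≈ -29.0344, π⊥ = -8-13·β' ≈ 0.0344 ∈ [-0.1, 0.9) ⇒ IN Λ
candidate 6: (m,n)=(0,0) → π∥ = 0+0·β ≈ 0.0000, π⊥ = 0+0·β' ≈ 0.0000 ∈ [-0.1, 0.9) ⇒ IN Λ
candidate 7: (m,n)=(-1,-3) → π∥ = -1-3·β ≈ -5.8541, π⊥ = -1-3·β' ≈ 0.8541 ∈ [-0.1, 0.9) ⇒ IN Λ
candidate 8: (m,n)=(-3,-5) → π∥ = -3-5·β ≈ -11.0902, π⊥ = -3-5·β' ≈ 0.0902 ∈ [-0.1, 0.9) ⇒ IN Λ

2, 5, 6, 7, 8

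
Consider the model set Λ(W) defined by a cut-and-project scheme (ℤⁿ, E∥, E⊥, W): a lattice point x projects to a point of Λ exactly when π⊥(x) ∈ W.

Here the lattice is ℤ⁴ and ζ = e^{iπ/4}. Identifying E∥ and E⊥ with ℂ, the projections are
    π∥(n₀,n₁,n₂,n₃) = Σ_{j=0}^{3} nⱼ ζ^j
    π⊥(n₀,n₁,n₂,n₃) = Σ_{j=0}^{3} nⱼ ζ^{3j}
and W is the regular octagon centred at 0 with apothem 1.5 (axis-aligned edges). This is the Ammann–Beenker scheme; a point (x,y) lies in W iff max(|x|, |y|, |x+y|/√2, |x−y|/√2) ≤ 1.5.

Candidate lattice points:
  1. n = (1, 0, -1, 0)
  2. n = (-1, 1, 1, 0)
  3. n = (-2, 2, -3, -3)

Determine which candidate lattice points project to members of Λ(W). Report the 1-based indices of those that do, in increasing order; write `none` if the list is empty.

Internal map: ζ^{3j} for j=0..3 gives (1,0), (−√2/2,√2/2), (0,−1), (√2/2,√2/2).
candidate 1: n = (1, 0, -1, 0) → π⊥ ≈ (+1.0000, +1.0000); max(|x|,|y|,|x±y|/√2) = 1.4142 ≤ 1.5 ⇒ ∈ W
candidate 2: n = (-1, 1, 1, 0) → π⊥ ≈ (-1.7071, -0.2929); max(|x|,|y|,|x±y|/√2) = 1.7071 > 1.5 ⇒ ∉ W
candidate 3: n = (-2, 2, -3, -3) → π⊥ ≈ (-5.5355, +2.2929); max(|x|,|y|,|x±y|/√2) = 5.5355 > 1.5 ⇒ ∉ W

1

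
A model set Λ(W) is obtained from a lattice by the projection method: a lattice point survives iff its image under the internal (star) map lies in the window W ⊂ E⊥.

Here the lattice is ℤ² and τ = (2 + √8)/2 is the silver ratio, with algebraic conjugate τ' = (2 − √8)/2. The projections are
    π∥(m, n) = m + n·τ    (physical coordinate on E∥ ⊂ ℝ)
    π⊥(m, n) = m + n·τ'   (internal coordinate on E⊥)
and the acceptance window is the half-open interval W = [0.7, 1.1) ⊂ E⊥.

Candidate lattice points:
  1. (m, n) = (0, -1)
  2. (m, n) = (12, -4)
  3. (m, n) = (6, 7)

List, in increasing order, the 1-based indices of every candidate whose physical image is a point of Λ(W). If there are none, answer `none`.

none

τ' = (2−√8)/2 ≈ -0.4142.
[1] lift (0,-1): star map gives 0.4142; window check 0.7 ≤ 0.4142 < 1.1 is false → out
[2] lift (12,-4): star map gives 13.6569; window check 0.7 ≤ 13.6569 < 1.1 is false → out
[3] lift (6,7): star map gives 3.1005; window check 0.7 ≤ 3.1005 < 1.1 is false → out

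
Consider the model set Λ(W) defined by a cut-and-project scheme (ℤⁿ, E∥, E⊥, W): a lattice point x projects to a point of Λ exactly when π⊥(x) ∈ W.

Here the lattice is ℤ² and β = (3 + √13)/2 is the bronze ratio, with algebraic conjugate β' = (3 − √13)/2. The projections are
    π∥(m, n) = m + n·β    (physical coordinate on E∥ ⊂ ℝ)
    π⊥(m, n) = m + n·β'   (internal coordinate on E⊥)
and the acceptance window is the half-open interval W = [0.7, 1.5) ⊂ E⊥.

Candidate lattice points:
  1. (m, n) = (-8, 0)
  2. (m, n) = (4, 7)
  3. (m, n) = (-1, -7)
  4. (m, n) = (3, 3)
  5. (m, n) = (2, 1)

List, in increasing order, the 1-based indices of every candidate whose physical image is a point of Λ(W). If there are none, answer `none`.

Compute β' = (3−√13)/2 = -0.30278, so π⊥(m,n) = m -0.30278·n.
[1] lift (-8,0): star map gives -8.00000; window check 0.7 ≤ -8.00000 < 1.5 is false → out
[2] lift (4,7): star map gives 1.88057; window check 0.7 ≤ 1.88057 < 1.5 is false → out
[3] lift (-1,-7): star map gives 1.11943; window check 0.7 ≤ 1.11943 < 1.5 is true → IN Λ
[4] lift (3,3): star map gives 2.09167; window check 0.7 ≤ 2.09167 < 1.5 is false → out
[5] lift (2,1): star map gives 1.69722; window check 0.7 ≤ 1.69722 < 1.5 is false → out

3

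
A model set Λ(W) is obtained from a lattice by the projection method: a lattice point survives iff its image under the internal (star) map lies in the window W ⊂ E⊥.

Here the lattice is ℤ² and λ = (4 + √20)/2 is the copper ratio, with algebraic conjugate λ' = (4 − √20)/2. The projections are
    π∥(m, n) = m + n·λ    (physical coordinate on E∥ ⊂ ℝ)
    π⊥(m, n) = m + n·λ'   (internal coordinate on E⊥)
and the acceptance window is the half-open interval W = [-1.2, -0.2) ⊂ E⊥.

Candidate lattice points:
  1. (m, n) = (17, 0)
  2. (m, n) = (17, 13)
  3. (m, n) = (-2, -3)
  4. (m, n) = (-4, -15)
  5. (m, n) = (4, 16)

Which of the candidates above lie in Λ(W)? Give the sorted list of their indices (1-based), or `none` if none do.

4

Compute λ' = (4−√20)/2 = -0.236068, so π⊥(m,n) = m -0.236068·n.
candidate 1: (m,n)=(17,0) → π∥ = 17+0·λ ≈ 17.000000, π⊥ = 17+0·λ' ≈ 17.000000 ∉ [-1.2, -0.2) ⇒ out
candidate 2: (m,n)=(17,13) → π∥ = 17+13·λ ≈ 72.068884, π⊥ = 17+13·λ' ≈ 13.931116 ∉ [-1.2, -0.2) ⇒ out
candidate 3: (m,n)=(-2,-3) → π∥ = -2-3·λ ≈ -14.708204, π⊥ = -2-3·λ' ≈ -1.291796 ∉ [-1.2, -0.2) ⇒ out
candidate 4: (m,n)=(-4,-15) → π∥ = -4-15·λ ≈ -67.541020, π⊥ = -4-15·λ' ≈ -0.458980 ∈ [-1.2, -0.2) ⇒ IN Λ
candidate 5: (m,n)=(4,16) → π∥ = 4+16·λ ≈ 71.777088, π⊥ = 4+16·λ' ≈ 0.222912 ∉ [-1.2, -0.2) ⇒ out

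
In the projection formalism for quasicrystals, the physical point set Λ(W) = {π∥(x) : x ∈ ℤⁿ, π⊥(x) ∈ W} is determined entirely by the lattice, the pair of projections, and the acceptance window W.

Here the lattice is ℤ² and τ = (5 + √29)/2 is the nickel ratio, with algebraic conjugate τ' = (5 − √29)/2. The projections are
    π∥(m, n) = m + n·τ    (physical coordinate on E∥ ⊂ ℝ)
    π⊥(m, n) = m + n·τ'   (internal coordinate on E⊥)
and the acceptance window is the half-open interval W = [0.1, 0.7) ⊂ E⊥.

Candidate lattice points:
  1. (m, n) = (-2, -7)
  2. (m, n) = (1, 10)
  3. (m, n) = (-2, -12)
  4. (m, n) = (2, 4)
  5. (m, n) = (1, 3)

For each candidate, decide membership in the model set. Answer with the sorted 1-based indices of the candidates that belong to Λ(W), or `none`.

Numerically τ ≈ 5.19258 and τ' = −1/τ ≈ -0.19258.
[1] lift (-2,-7): star map gives -0.65192; window check 0.1 ≤ -0.65192 < 0.7 is false → out
[2] lift (1,10): star map gives -0.92582; window check 0.1 ≤ -0.92582 < 0.7 is false → out
[3] lift (-2,-12): star map gives 0.31099; window check 0.1 ≤ 0.31099 < 0.7 is true → IN Λ
[4] lift (2,4): star map gives 1.22967; window check 0.1 ≤ 1.22967 < 0.7 is false → out
[5] lift (1,3): star map gives 0.42225; window check 0.1 ≤ 0.42225 < 0.7 is true → IN Λ

3, 5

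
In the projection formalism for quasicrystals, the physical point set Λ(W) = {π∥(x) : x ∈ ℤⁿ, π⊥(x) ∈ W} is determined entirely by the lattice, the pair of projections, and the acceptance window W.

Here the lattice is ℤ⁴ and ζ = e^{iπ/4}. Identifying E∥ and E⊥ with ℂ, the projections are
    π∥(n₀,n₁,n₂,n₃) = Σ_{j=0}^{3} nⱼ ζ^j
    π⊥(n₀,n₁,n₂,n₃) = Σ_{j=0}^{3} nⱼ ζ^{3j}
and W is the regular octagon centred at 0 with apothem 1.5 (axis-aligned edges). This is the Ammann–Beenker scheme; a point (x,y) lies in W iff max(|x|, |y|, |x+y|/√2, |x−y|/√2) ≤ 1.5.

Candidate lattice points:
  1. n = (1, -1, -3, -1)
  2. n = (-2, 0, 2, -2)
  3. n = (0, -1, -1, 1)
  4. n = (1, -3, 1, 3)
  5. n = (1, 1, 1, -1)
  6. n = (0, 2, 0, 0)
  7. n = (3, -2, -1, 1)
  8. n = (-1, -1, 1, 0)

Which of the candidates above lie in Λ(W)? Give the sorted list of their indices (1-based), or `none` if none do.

π⊥(n) = n₀ + n₁ζ³ + n₂ζ⁶ + n₃ζ⁹ where ζ = e^{iπ/4}.
#1 (1, -1, -3, -1): internal (1.0000, 1.5858); octagon support 1.8284 vs apothem 1.5 → ∉ W
#2 (-2, 0, 2, -2): internal (-3.4142, -3.4142); octagon support 4.8284 vs apothem 1.5 → ∉ W
#3 (0, -1, -1, 1): internal (1.4142, 1.0000); octagon support 1.7071 vs apothem 1.5 → ∉ W
#4 (1, -3, 1, 3): internal (5.2426, -1.0000); octagon support 5.2426 vs apothem 1.5 → ∉ W
#5 (1, 1, 1, -1): internal (-0.4142, -1.0000); octagon support 1.0000 vs apothem 1.5 → ∈ W
#6 (0, 2, 0, 0): internal (-1.4142, 1.4142); octagon support 2.0000 vs apothem 1.5 → ∉ W
#7 (3, -2, -1, 1): internal (5.1213, 0.2929); octagon support 5.1213 vs apothem 1.5 → ∉ W
#8 (-1, -1, 1, 0): internal (-0.2929, -1.7071); octagon support 1.7071 vs apothem 1.5 → ∉ W

5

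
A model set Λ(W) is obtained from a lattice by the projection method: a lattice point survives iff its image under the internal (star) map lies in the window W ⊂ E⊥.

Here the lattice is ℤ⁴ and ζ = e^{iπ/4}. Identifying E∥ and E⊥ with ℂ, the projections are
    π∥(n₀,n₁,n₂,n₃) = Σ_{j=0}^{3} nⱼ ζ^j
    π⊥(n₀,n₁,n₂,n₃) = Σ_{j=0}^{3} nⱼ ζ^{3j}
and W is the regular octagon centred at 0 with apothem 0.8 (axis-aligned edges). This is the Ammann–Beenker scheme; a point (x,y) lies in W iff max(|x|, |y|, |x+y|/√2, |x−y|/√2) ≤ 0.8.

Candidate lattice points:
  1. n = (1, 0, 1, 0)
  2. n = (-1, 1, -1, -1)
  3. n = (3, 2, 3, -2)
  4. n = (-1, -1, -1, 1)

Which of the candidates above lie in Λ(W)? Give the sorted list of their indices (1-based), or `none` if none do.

none

π⊥(n) = n₀ + n₁ζ³ + n₂ζ⁶ + n₃ζ⁹ where ζ = e^{iπ/4}.
#1 (1, 0, 1, 0): internal (1.000000, -1.000000); octagon support 1.414214 vs apothem 0.8 → ∉ W
#2 (-1, 1, -1, -1): internal (-2.414214, 1.000000); octagon support 2.414214 vs apothem 0.8 → ∉ W
#3 (3, 2, 3, -2): internal (0.171573, -3.000000); octagon support 3.000000 vs apothem 0.8 → ∉ W
#4 (-1, -1, -1, 1): internal (0.414214, 1.000000); octagon support 1.000000 vs apothem 0.8 → ∉ W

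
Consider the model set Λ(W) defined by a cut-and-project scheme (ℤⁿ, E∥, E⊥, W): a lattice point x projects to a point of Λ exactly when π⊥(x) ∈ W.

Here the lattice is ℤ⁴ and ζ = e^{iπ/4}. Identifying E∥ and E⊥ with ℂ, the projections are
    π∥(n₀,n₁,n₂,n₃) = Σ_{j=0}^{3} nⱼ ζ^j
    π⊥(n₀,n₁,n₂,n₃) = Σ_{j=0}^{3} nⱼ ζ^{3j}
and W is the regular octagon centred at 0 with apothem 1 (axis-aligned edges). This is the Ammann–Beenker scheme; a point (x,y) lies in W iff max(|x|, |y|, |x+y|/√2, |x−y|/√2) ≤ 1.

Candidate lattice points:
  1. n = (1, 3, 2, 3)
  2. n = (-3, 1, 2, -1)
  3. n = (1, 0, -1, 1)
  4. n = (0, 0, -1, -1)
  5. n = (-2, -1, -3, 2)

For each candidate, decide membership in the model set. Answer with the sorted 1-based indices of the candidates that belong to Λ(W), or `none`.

Internal map: ζ^{3j} for j=0..3 gives (1,0), (−√2/2,√2/2), (0,−1), (√2/2,√2/2).
#1 (1, 3, 2, 3): internal (1.000000, 2.242641); octagon support 2.292893 vs apothem 1 → ∉ W
#2 (-3, 1, 2, -1): internal (-4.414214, -2.000000); octagon support 4.535534 vs apothem 1 → ∉ W
#3 (1, 0, -1, 1): internal (1.707107, 1.707107); octagon support 2.414214 vs apothem 1 → ∉ W
#4 (0, 0, -1, -1): internal (-0.707107, 0.292893); octagon support 0.707107 vs apothem 1 → ∈ W
#5 (-2, -1, -3, 2): internal (0.121320, 3.707107); octagon support 3.707107 vs apothem 1 → ∉ W

4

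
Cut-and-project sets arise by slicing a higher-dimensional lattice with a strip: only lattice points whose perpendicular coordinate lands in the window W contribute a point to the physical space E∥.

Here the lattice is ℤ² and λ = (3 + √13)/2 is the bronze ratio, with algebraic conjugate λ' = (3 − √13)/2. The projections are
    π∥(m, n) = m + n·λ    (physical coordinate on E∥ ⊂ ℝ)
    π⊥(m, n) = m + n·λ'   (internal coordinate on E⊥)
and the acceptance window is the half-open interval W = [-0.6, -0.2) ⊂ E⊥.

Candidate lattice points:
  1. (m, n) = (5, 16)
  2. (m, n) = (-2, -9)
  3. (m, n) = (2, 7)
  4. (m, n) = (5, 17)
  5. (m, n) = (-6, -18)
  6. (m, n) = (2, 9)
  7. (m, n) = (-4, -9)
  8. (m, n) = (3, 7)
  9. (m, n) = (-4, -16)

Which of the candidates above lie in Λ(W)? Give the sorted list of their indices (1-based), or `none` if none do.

Numerically λ ≈ 3.302776 and λ' = −1/λ ≈ -0.302776.
#1 (5,16): internal coord 5 + (16)·λ' = +0.155590; +0.155590 ∉ [-0.6, -0.2) → out
#2 (-2,-9): internal coord -2 + (-9)·λ' = +0.724981; +0.724981 ∉ [-0.6, -0.2) → out
#3 (2,7): internal coord 2 + (7)·λ' = -0.119429; -0.119429 ∉ [-0.6, -0.2) → out
#4 (5,17): internal coord 5 + (17)·λ' = -0.147186; -0.147186 ∉ [-0.6, -0.2) → out
#5 (-6,-18): internal coord -6 + (-18)·λ' = -0.550039; -0.550039 ∈ [-0.6, -0.2) → IN Λ
#6 (2,9): internal coord 2 + (9)·λ' = -0.724981; -0.724981 ∉ [-0.6, -0.2) → out
#7 (-4,-9): internal coord -4 + (-9)·λ' = -1.275019; -1.275019 ∉ [-0.6, -0.2) → out
#8 (3,7): internal coord 3 + (7)·λ' = +0.880571; +0.880571 ∉ [-0.6, -0.2) → out
#9 (-4,-16): internal coord -4 + (-16)·λ' = +0.844410; +0.844410 ∉ [-0.6, -0.2) → out

5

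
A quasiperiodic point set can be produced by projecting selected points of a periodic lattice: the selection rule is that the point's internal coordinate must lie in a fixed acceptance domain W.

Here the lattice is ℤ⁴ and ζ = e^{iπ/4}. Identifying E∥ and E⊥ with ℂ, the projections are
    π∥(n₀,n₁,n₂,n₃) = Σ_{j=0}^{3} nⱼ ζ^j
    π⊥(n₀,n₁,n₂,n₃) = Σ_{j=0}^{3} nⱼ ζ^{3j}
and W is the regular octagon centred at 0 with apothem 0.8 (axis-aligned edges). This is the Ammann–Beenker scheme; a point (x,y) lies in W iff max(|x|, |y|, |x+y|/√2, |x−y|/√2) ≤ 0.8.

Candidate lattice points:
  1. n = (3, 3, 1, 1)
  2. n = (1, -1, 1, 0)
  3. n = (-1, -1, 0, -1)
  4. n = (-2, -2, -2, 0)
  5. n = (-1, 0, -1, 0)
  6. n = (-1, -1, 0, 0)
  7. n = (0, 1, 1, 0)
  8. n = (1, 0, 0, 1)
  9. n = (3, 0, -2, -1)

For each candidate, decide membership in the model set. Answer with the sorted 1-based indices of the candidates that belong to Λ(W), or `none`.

6, 7

Internal map: ζ^{3j} for j=0..3 gives (1,0), (−√2/2,√2/2), (0,−1), (√2/2,√2/2).
candidate 1: n = (3, 3, 1, 1) → π⊥ ≈ (+1.58579, +1.82843); max(|x|,|y|,|x±y|/√2) = 2.41421 > 0.8 ⇒ ∉ W
candidate 2: n = (1, -1, 1, 0) → π⊥ ≈ (+1.70711, -1.70711); max(|x|,|y|,|x±y|/√2) = 2.41421 > 0.8 ⇒ ∉ W
candidate 3: n = (-1, -1, 0, -1) → π⊥ ≈ (-1.00000, -1.41421); max(|x|,|y|,|x±y|/√2) = 1.70711 > 0.8 ⇒ ∉ W
candidate 4: n = (-2, -2, -2, 0) → π⊥ ≈ (-0.58579, +0.58579); max(|x|,|y|,|x±y|/√2) = 0.82843 > 0.8 ⇒ ∉ W
candidate 5: n = (-1, 0, -1, 0) → π⊥ ≈ (-1.00000, +1.00000); max(|x|,|y|,|x±y|/√2) = 1.41421 > 0.8 ⇒ ∉ W
candidate 6: n = (-1, -1, 0, 0) → π⊥ ≈ (-0.29289, -0.70711); max(|x|,|y|,|x±y|/√2) = 0.70711 ≤ 0.8 ⇒ ∈ W
candidate 7: n = (0, 1, 1, 0) → π⊥ ≈ (-0.70711, -0.29289); max(|x|,|y|,|x±y|/√2) = 0.70711 ≤ 0.8 ⇒ ∈ W
candidate 8: n = (1, 0, 0, 1) → π⊥ ≈ (+1.70711, +0.70711); max(|x|,|y|,|x±y|/√2) = 1.70711 > 0.8 ⇒ ∉ W
candidate 9: n = (3, 0, -2, -1) → π⊥ ≈ (+2.29289, +1.29289); max(|x|,|y|,|x±y|/√2) = 2.53553 > 0.8 ⇒ ∉ W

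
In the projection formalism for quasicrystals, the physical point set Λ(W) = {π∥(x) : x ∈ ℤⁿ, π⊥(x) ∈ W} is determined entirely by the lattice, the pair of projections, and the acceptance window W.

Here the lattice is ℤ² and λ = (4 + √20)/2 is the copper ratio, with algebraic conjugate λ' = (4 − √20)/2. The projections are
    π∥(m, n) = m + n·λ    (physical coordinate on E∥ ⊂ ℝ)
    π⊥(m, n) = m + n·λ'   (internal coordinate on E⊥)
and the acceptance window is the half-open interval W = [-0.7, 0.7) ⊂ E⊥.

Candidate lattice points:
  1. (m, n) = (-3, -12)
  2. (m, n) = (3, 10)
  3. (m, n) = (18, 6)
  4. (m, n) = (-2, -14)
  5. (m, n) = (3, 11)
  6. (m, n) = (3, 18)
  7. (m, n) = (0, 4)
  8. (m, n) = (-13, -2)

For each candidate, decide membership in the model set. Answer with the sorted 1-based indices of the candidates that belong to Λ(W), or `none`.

1, 2, 5

Numerically λ ≈ 4.236068 and λ' = −1/λ ≈ -0.236068.
candidate 1: (m,n)=(-3,-12) → π∥ = -3-12·λ ≈ -53.832816, π⊥ = -3-12·λ' ≈ -0.167184 ∈ [-0.7, 0.7) ⇒ IN Λ
candidate 2: (m,n)=(3,10) → π∥ = 3+10·λ ≈ 45.360680, π⊥ = 3+10·λ' ≈ 0.639320 ∈ [-0.7, 0.7) ⇒ IN Λ
candidate 3: (m,n)=(18,6) → π∥ = 18+6·λ ≈ 43.416408, π⊥ = 18+6·λ' ≈ 16.583592 ∉ [-0.7, 0.7) ⇒ out
candidate 4: (m,n)=(-2,-14) → π∥ = -2-14·λ ≈ -61.304952, π⊥ = -2-14·λ' ≈ 1.304952 ∉ [-0.7, 0.7) ⇒ out
candidate 5: (m,n)=(3,11) → π∥ = 3+11·λ ≈ 49.596748, π⊥ = 3+11·λ' ≈ 0.403252 ∈ [-0.7, 0.7) ⇒ IN Λ
candidate 6: (m,n)=(3,18) → π∥ = 3+18·λ ≈ 79.249224, π⊥ = 3+18·λ' ≈ -1.249224 ∉ [-0.7, 0.7) ⇒ out
candidate 7: (m,n)=(0,4) → π∥ = 0+4·λ ≈ 16.944272, π⊥ = 0+4·λ' ≈ -0.944272 ∉ [-0.7, 0.7) ⇒ out
candidate 8: (m,n)=(-13,-2) → π∥ = -13-2·λ ≈ -21.472136, π⊥ = -13-2·λ' ≈ -12.527864 ∉ [-0.7, 0.7) ⇒ out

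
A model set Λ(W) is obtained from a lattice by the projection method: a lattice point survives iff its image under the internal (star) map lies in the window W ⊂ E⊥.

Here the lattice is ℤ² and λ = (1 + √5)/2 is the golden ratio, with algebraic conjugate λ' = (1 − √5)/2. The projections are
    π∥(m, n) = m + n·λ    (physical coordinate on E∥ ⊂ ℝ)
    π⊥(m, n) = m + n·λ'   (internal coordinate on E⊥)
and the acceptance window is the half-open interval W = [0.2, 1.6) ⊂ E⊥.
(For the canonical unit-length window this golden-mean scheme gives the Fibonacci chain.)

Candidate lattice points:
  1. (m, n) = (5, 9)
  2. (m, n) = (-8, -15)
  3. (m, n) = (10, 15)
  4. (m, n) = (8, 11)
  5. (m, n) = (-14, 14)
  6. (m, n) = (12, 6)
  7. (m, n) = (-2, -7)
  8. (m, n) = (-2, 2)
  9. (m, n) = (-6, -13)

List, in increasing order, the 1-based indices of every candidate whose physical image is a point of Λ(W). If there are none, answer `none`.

Compute λ' = (1−√5)/2 = -0.61803, so π⊥(m,n) = m -0.61803·n.
#1 (5,9): internal coord 5 + (9)·λ' = -0.56231; -0.56231 ∉ [0.2, 1.6) → out
#2 (-8,-15): internal coord -8 + (-15)·λ' = +1.27051; +1.27051 ∈ [0.2, 1.6) → IN Λ
#3 (10,15): internal coord 10 + (15)·λ' = +0.72949; +0.72949 ∈ [0.2, 1.6) → IN Λ
#4 (8,11): internal coord 8 + (11)·λ' = +1.20163; +1.20163 ∈ [0.2, 1.6) → IN Λ
#5 (-14,14): internal coord -14 + (14)·λ' = -22.65248; -22.65248 ∉ [0.2, 1.6) → out
#6 (12,6): internal coord 12 + (6)·λ' = +8.29180; +8.29180 ∉ [0.2, 1.6) → out
#7 (-2,-7): internal coord -2 + (-7)·λ' = +2.32624; +2.32624 ∉ [0.2, 1.6) → out
#8 (-2,2): internal coord -2 + (2)·λ' = -3.23607; -3.23607 ∉ [0.2, 1.6) → out
#9 (-6,-13): internal coord -6 + (-13)·λ' = +2.03444; +2.03444 ∉ [0.2, 1.6) → out

2, 3, 4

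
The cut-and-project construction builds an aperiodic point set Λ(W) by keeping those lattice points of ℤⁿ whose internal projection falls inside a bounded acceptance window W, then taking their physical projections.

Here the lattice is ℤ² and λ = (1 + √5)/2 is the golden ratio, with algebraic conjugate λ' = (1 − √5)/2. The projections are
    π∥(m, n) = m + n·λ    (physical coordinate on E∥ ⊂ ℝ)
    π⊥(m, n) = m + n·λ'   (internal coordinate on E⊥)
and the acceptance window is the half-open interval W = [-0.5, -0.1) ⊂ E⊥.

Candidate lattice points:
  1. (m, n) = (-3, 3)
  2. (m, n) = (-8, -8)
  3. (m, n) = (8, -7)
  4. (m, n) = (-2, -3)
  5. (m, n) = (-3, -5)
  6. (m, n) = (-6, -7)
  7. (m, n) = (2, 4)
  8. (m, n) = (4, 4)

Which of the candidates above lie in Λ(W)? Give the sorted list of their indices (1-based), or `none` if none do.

4, 7

Numerically λ ≈ 1.6180 and λ' = −1/λ ≈ -0.6180.
[1] lift (-3,3): star map gives -4.8541; window check -0.5 ≤ -4.8541 < -0.1 is false → out
[2] lift (-8,-8): star map gives -3.0557; window check -0.5 ≤ -3.0557 < -0.1 is false → out
[3] lift (8,-7): star map gives 12.3262; window check -0.5 ≤ 12.3262 < -0.1 is false → out
[4] lift (-2,-3): star map gives -0.1459; window check -0.5 ≤ -0.1459 < -0.1 is true → IN Λ
[5] lift (-3,-5): star map gives 0.0902; window check -0.5 ≤ 0.0902 < -0.1 is false → out
[6] lift (-6,-7): star map gives -1.6738; window check -0.5 ≤ -1.6738 < -0.1 is false → out
[7] lift (2,4): star map gives -0.4721; window check -0.5 ≤ -0.4721 < -0.1 is true → IN Λ
[8] lift (4,4): star map gives 1.5279; window check -0.5 ≤ 1.5279 < -0.1 is false → out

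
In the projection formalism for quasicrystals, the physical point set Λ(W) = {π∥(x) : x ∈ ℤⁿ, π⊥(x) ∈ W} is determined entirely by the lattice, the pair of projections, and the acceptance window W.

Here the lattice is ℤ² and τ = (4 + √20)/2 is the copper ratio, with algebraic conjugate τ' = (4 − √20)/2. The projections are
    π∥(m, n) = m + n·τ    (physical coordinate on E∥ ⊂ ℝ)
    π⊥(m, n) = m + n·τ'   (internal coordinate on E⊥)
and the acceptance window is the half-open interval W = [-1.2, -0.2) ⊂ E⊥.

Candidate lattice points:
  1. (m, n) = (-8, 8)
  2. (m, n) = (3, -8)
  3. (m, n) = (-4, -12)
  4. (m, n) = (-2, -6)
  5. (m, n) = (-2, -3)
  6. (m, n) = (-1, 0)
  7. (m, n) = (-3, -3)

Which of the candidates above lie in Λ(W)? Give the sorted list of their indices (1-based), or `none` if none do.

3, 4, 6

Numerically τ ≈ 4.236068 and τ' = −1/τ ≈ -0.236068.
candidate 1: (m,n)=(-8,8) → π∥ = -8+8·τ ≈ 25.888544, π⊥ = -8+8·τ' ≈ -9.888544 ∉ [-1.2, -0.2) ⇒ out
candidate 2: (m,n)=(3,-8) → π∥ = 3-8·τ ≈ -30.888544, π⊥ = 3-8·τ' ≈ 4.888544 ∉ [-1.2, -0.2) ⇒ out
candidate 3: (m,n)=(-4,-12) → π∥ = -4-12·τ ≈ -54.832816, π⊥ = -4-12·τ' ≈ -1.167184 ∈ [-1.2, -0.2) ⇒ IN Λ
candidate 4: (m,n)=(-2,-6) → π∥ = -2-6·τ ≈ -27.416408, π⊥ = -2-6·τ' ≈ -0.583592 ∈ [-1.2, -0.2) ⇒ IN Λ
candidate 5: (m,n)=(-2,-3) → π∥ = -2-3·τ ≈ -14.708204, π⊥ = -2-3·τ' ≈ -1.291796 ∉ [-1.2, -0.2) ⇒ out
candidate 6: (m,n)=(-1,0) → π∥ = -1+0·τ ≈ -1.000000, π⊥ = -1+0·τ' ≈ -1.000000 ∈ [-1.2, -0.2) ⇒ IN Λ
candidate 7: (m,n)=(-3,-3) → π∥ = -3-3·τ ≈ -15.708204, π⊥ = -3-3·τ' ≈ -2.291796 ∉ [-1.2, -0.2) ⇒ out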